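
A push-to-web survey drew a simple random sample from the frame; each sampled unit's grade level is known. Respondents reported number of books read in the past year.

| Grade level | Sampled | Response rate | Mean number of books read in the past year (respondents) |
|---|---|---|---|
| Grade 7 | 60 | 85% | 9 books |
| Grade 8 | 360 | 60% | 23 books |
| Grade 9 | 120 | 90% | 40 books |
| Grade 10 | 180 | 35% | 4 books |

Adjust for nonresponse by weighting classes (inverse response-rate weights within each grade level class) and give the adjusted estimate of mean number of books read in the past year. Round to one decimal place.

19.9

Inverse-response-rate weighting restores each class to its sampled count, so class totals weight by n_sampled:
  Grade 7: 60 × 9 = 540
  Grade 8: 360 × 23 = 8280
  Grade 9: 120 × 40 = 4800
  Grade 10: 180 × 4 = 720
Adjusted estimate = 14,340 / 720 = 19.9167 → 19.9.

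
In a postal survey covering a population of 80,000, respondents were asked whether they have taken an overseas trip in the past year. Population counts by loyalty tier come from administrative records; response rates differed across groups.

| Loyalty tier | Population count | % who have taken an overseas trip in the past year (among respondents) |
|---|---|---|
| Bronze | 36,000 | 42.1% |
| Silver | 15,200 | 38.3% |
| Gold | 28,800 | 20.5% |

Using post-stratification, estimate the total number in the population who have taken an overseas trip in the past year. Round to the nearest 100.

Estimated count per cell = population count × respondent percentage:
  Bronze: 36,000 × 42.1% = 15,156
  Silver: 15,200 × 38.3% = 5821.6
  Gold: 28,800 × 20.5% = 5904
Estimated total = 26881.6 → 26,900.

26,900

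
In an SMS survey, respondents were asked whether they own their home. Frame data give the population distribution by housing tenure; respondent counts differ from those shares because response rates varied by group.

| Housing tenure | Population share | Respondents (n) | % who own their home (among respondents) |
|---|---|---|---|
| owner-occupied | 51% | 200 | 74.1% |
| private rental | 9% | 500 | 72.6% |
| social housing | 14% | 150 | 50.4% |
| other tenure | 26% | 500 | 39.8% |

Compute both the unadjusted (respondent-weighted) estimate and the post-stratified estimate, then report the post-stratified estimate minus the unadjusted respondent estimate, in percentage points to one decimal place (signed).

+3.5 percentage points

Naive respondent-only estimate (weights = respondent counts):
  (200/1350)×74.1 + (500/1350)×72.6 + (150/1350)×50.4 + (500/1350)×39.8 = 58.2074%
Post-stratifying to population shares instead:
  0.51×74.1 + 0.09×72.6 + 0.14×50.4 + 0.26×39.8 = 61.729%
Difference = 61.729 − 58.2074 = 3.5216 pp.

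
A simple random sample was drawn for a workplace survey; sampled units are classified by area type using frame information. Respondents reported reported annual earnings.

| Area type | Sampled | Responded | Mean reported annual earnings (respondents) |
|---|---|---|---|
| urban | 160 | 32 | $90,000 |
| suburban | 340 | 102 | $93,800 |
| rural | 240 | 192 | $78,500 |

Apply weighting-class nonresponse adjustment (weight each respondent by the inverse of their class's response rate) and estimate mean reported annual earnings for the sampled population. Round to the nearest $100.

$88,000

Class response rates: urban 32/160 = 20%, suburban 102/340 = 30%, rural 192/240 = 80%.
Each respondent's weight = sampled/responded in their class; summing within a class gives n_sampled, so:
  urban: 160 × 90,000 = 14,400,000
  suburban: 340 × 93,800 = 31,892,000
  rural: 240 × 78,500 = 18,840,000
Adjusted estimate = 65,132,000 / 740 = 88016.2 → $88,000.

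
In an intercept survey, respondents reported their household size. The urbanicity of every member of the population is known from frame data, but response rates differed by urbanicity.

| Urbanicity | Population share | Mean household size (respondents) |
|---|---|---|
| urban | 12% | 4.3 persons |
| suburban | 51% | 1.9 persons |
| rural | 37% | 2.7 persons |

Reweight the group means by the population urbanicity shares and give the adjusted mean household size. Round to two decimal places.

Weight each group's respondent value by its population share:
  urban: 0.12 × 4.3 = 0.516
  suburban: 0.51 × 1.9 = 0.969
  rural: 0.37 × 2.7 = 0.999
Post-stratified estimate = 2.484 → 2.48.

2.48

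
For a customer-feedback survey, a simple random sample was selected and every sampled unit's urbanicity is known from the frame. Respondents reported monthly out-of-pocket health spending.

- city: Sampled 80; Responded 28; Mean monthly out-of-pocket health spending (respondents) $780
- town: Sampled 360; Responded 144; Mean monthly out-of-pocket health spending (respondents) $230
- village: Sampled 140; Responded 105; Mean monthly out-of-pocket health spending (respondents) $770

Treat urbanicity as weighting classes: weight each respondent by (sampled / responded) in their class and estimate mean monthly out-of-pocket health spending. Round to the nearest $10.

Response rates by class: city 28/80 = 35%, town 144/360 = 40%, village 105/140 = 75%.
Inverse-response-rate weighting restores each class to its sampled count, so class totals weight by n_sampled:
  city: 80 × 780 = 62,400
  town: 360 × 230 = 82,800
  village: 140 × 770 = 107,800
Adjusted estimate = 253,000 / 580 = 436.207 → $440.

$440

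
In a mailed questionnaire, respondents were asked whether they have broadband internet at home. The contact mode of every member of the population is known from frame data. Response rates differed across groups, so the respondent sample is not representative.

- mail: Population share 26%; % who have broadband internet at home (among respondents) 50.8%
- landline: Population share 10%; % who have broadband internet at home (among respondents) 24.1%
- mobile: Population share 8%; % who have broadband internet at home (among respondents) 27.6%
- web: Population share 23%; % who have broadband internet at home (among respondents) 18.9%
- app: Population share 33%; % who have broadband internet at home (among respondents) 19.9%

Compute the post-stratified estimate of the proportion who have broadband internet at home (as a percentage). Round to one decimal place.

28.7%

Reweight to the known contact mode distribution:
  mail: 0.26 × 50.8 = 13.208
  landline: 0.1 × 24.1 = 2.41
  mobile: 0.08 × 27.6 = 2.208
  web: 0.23 × 18.9 = 4.347
  app: 0.33 × 19.9 = 6.567
Post-stratified estimate = 28.74 → 28.7%.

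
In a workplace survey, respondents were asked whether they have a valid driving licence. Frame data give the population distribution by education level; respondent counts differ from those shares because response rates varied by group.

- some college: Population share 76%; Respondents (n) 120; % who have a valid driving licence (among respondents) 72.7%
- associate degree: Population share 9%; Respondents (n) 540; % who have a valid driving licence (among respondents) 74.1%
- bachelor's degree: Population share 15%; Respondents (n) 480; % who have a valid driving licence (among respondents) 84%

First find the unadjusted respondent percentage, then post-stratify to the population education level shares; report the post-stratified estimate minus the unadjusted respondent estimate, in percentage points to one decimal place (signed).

-3.6 percentage points

Unadjusted (pooled respondent) estimate weights by respondent counts:
  (120/1140)×72.7 + (540/1140)×74.1 + (480/1140)×84 = 78.1211%
Reweighting by population education level shares:
  0.76×72.7 + 0.09×74.1 + 0.15×84 = 74.521%
Difference = 74.521 − 78.1211 = -3.6001 pp.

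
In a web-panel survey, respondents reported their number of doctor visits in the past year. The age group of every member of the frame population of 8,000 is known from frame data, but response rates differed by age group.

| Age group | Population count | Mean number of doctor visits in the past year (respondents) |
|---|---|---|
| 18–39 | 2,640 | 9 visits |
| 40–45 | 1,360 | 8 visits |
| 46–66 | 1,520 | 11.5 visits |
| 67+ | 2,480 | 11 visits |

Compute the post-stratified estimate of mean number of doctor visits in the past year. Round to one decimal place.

9.9

Weight each group's respondent value by its population share:
  18–39: (2,640/8,000) × 9 = 2.97
  40–45: (1,360/8,000) × 8 = 1.36
  46–66: (1,520/8,000) × 11.5 = 2.185
  67+: (2,480/8,000) × 11 = 3.41
Post-stratified estimate = 9.925 → 9.9.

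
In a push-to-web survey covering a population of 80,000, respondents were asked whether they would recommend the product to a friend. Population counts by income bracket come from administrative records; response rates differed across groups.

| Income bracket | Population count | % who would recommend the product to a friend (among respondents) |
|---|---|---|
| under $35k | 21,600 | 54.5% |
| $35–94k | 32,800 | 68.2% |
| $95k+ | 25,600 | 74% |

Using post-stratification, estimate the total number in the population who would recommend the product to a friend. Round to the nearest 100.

53,100

Apply each group's respondent rate to its population count:
  under $35k: 21,600 × 54.5% = 11,772
  $35–94k: 32,800 × 68.2% = 22369.6
  $95k+: 25,600 × 74% = 18,944
Estimated total = 53085.6 → 53,100.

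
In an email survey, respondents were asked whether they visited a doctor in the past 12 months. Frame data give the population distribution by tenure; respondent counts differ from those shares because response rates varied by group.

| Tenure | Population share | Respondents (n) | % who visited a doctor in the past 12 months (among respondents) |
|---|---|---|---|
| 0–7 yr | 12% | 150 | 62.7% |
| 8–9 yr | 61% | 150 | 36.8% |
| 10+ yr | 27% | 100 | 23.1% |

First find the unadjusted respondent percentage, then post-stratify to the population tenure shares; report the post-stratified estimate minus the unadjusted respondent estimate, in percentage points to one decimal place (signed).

-6.9 percentage points

Without adjustment, the pooled respondent share is:
  (150/400)×62.7 + (150/400)×36.8 + (100/400)×23.1 = 43.0875%
Post-stratified estimate weights by population shares:
  0.12×62.7 + 0.61×36.8 + 0.27×23.1 = 36.209%
Difference = 36.209 − 43.0875 = -6.8785 pp.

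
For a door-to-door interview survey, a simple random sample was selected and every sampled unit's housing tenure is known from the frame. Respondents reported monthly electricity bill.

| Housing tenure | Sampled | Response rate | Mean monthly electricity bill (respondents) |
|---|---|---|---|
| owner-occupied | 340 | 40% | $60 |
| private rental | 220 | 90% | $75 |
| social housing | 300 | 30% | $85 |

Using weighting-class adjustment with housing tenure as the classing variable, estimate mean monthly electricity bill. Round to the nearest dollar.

$73

With weight = n_sampled/n_responded per class, the weighted class total is n_sampled:
  owner-occupied: 340 × 60 = 20,400
  private rental: 220 × 75 = 16,500
  social housing: 300 × 85 = 25,500
Adjusted estimate = 62,400 / 860 = 72.5581 → $73.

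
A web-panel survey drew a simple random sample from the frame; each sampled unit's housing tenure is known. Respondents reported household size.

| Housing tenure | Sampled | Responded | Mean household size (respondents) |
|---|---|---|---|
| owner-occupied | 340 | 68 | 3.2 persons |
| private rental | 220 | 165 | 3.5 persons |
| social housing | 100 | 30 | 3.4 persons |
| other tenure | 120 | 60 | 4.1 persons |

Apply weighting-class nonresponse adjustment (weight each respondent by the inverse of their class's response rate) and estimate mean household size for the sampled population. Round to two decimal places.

3.45

Class response rates: owner-occupied 68/340 = 20%, private rental 165/220 = 75%, social housing 30/100 = 30%, other tenure 60/120 = 50%.
With weight = n_sampled/n_responded per class, the weighted class total is n_sampled:
  owner-occupied: 340 × 3.2 = 1088
  private rental: 220 × 3.5 = 770
  social housing: 100 × 3.4 = 340
  other tenure: 120 × 4.1 = 492
Adjusted estimate = 2690 / 780 = 3.44872 → 3.45.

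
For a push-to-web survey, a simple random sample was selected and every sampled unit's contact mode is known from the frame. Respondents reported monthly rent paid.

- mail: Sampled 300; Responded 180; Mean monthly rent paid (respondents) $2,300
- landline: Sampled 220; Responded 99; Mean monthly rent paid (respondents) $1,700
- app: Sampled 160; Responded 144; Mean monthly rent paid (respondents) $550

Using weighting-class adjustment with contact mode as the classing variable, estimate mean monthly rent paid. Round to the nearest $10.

Response rates by class: mail 180/300 = 60%, landline 99/220 = 45%, app 144/160 = 90%.
With weight = n_sampled/n_responded per class, the weighted class total is n_sampled:
  mail: 300 × 2300 = 690,000
  landline: 220 × 1700 = 374,000
  app: 160 × 550 = 88,000
Adjusted estimate = 1,152,000 / 680 = 1694.12 → $1,690.

$1,690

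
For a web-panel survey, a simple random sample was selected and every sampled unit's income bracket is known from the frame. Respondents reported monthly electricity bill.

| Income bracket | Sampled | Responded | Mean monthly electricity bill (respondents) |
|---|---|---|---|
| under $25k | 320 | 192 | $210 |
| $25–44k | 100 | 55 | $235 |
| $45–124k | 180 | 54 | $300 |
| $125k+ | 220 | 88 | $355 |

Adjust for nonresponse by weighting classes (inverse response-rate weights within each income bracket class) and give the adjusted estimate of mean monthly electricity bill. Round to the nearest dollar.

$272

Response rates by class: under $25k 192/320 = 60%, $25–44k 55/100 = 55%, $45–124k 54/180 = 30%, $125k+ 88/220 = 40%.
Each respondent's weight = sampled/responded in their class; summing within a class gives n_sampled, so:
  under $25k: 320 × 210 = 67,200
  $25–44k: 100 × 235 = 23,500
  $45–124k: 180 × 300 = 54,000
  $125k+: 220 × 355 = 78,100
Adjusted estimate = 222,800 / 820 = 271.707 → $272.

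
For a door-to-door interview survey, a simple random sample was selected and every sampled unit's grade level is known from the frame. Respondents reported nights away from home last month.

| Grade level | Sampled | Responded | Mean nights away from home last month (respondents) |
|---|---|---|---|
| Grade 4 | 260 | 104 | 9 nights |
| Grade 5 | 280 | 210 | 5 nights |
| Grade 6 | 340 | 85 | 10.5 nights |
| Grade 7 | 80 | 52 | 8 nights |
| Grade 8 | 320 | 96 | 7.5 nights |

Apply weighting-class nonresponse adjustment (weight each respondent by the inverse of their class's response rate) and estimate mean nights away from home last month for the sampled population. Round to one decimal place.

8.1

Class response rates: Grade 4 104/260 = 40%, Grade 5 210/280 = 75%, Grade 6 85/340 = 25%, Grade 7 52/80 = 65%, Grade 8 96/320 = 30%.
Each respondent's weight = sampled/responded in their class; summing within a class gives n_sampled, so:
  Grade 4: 260 × 9 = 2340
  Grade 5: 280 × 5 = 1400
  Grade 6: 340 × 10.5 = 3570
  Grade 7: 80 × 8 = 640
  Grade 8: 320 × 7.5 = 2400
Adjusted estimate = 10,350 / 1,280 = 8.08594 → 8.1.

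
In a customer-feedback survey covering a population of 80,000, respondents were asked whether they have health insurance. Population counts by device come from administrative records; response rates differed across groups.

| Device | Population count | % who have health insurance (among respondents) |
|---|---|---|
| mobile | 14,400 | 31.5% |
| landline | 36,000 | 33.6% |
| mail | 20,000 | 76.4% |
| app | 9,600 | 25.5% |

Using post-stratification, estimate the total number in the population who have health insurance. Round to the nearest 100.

34,400

Estimated count per cell = population count × respondent percentage:
  mobile: 14,400 × 31.5% = 4536
  landline: 36,000 × 33.6% = 12,096
  mail: 20,000 × 76.4% = 15,280
  app: 9,600 × 25.5% = 2448
Estimated total = 34,360 → 34,400.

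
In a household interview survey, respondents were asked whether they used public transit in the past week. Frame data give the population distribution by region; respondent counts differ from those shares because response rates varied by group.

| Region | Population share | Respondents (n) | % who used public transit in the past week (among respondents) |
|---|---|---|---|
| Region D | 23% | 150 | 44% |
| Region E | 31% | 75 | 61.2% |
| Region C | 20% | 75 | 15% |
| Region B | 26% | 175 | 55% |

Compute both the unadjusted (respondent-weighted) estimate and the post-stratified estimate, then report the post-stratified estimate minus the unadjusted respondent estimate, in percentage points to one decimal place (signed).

+0.2 percentage points

Without adjustment, the pooled respondent share is:
  (150/475)×44 + (75/475)×61.2 + (75/475)×15 + (175/475)×55 = 46.1895%
Post-stratifying to population shares instead:
  0.23×44 + 0.31×61.2 + 0.2×15 + 0.26×55 = 46.392%
Difference = 46.392 − 46.1895 = 0.2025 pp.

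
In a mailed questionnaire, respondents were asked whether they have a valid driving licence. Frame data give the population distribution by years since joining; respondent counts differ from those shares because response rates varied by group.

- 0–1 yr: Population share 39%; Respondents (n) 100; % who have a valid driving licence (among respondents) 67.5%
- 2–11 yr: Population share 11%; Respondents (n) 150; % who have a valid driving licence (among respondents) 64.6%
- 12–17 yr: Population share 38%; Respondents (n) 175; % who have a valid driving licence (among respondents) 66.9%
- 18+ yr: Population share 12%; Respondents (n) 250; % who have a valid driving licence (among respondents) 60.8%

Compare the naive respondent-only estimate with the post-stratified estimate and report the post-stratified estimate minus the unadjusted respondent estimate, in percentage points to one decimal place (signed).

Without adjustment, the pooled respondent share is:
  (100/675)×67.5 + (150/675)×64.6 + (175/675)×66.9 + (250/675)×60.8 = 64.2185%
Reweighting by population years since joining shares:
  0.39×67.5 + 0.11×64.6 + 0.38×66.9 + 0.12×60.8 = 66.149%
Difference = 66.149 − 64.2185 = 1.9305 pp.

+1.9 percentage points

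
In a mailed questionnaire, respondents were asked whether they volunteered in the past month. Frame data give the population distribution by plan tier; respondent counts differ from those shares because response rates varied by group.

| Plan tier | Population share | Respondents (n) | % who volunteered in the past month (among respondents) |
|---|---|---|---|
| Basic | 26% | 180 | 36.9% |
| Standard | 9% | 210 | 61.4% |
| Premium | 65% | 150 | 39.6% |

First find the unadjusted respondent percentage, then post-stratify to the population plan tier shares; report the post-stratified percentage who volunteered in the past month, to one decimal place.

40.9%

Unadjusted (pooled respondent) estimate weights by respondent counts:
  (180/540)×36.9 + (210/540)×61.4 + (150/540)×39.6 = 47.1778%
Reweighting by population plan tier shares:
  0.26×36.9 + 0.09×61.4 + 0.65×39.6 = 40.86%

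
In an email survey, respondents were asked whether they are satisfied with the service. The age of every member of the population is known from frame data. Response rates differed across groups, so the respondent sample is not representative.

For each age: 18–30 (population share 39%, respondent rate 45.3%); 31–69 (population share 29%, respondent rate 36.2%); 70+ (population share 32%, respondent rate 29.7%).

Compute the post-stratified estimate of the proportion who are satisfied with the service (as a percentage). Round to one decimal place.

Reweight to the known age distribution:
  18–30: 0.39 × 45.3 = 17.667
  31–69: 0.29 × 36.2 = 10.498
  70+: 0.32 × 29.7 = 9.504
Post-stratified estimate = 37.669 → 37.7%.

37.7%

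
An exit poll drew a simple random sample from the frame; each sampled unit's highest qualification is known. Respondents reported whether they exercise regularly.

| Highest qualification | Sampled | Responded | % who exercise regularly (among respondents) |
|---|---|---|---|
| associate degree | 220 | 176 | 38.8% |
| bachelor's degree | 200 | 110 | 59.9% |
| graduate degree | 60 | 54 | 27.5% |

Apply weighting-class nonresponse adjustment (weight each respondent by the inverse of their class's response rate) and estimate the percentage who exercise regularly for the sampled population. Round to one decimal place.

46.2%

Class response rates: associate degree 176/220 = 80%, bachelor's degree 110/200 = 55%, graduate degree 54/60 = 90%.
Weighting each respondent by the inverse class response rate inflates each class back to its sampled size, so the class weight is n_sampled:
  associate degree: 220 × 38.8 = 8536
  bachelor's degree: 200 × 59.9 = 11,980
  graduate degree: 60 × 27.5 = 1650
Adjusted estimate = 22,166 / 480 = 46.1792 → 46.2%.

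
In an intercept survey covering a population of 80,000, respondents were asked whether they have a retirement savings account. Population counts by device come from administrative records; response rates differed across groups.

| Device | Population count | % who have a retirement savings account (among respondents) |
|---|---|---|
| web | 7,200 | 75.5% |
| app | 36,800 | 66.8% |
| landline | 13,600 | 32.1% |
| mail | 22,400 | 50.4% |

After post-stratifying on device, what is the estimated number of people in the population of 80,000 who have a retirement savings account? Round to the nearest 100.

Estimated count per cell = population count × respondent percentage:
  web: 7,200 × 75.5% = 5436
  app: 36,800 × 66.8% = 24582.4
  landline: 13,600 × 32.1% = 4365.6
  mail: 22,400 × 50.4% = 11289.6
Estimated total = 45673.6 → 45,700.

45,700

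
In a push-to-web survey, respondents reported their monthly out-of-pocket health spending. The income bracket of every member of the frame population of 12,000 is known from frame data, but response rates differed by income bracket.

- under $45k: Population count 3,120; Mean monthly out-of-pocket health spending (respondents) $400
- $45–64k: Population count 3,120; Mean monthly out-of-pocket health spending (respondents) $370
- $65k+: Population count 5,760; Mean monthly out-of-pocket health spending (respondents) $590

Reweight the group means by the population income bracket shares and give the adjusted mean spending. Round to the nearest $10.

$480

Weight each group's respondent value by its population share:
  under $45k: (3,120/12,000) × 400 = 104
  $45–64k: (3,120/12,000) × 370 = 96.2
  $65k+: (5,760/12,000) × 590 = 283.2
Post-stratified estimate = 483.4 → $480.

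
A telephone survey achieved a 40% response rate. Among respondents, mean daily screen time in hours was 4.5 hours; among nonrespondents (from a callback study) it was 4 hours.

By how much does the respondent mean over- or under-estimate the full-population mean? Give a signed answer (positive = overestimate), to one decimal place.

+0.3

Nonresponse fraction = 1 − 0.4 = 0.6.
Bias = (nonresponse fraction) × (respondent mean − nonrespondent mean)
     = 0.6 × (4.5 − 4) = 0.6 × 0.5 = 0.3.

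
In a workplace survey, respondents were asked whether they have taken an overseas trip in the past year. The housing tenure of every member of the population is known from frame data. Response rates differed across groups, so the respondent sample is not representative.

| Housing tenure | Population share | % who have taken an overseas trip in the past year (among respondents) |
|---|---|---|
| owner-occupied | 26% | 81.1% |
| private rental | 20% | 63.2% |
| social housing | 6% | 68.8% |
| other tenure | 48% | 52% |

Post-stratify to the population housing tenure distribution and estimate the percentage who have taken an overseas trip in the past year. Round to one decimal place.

62.8%

Each cell contributes population-share × respondent value:
  owner-occupied: 0.26 × 81.1 = 21.086
  private rental: 0.2 × 63.2 = 12.64
  social housing: 0.06 × 68.8 = 4.128
  other tenure: 0.48 × 52 = 24.96
Post-stratified estimate = 62.814 → 62.8%.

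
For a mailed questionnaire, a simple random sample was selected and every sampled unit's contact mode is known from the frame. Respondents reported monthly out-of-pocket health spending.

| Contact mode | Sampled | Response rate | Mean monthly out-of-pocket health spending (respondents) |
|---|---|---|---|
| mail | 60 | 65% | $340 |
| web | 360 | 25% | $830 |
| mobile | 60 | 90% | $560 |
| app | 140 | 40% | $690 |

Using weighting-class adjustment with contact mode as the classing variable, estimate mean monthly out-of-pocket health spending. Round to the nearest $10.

$720

Weighting each respondent by the inverse class response rate inflates each class back to its sampled size, so the class weight is n_sampled:
  mail: 60 × 340 = 20,400
  web: 360 × 830 = 298,800
  mobile: 60 × 560 = 33,600
  app: 140 × 690 = 96,600
Adjusted estimate = 449,400 / 620 = 724.839 → $720.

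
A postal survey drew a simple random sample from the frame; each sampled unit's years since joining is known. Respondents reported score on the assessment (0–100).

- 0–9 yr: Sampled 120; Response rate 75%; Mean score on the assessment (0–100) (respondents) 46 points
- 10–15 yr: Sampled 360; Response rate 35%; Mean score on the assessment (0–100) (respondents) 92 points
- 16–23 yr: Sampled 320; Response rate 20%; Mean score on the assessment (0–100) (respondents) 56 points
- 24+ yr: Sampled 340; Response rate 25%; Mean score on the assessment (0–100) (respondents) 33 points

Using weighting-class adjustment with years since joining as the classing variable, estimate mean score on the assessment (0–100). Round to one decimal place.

59.5

With weight = n_sampled/n_responded per class, the weighted class total is n_sampled:
  0–9 yr: 120 × 46 = 5520
  10–15 yr: 360 × 92 = 33,120
  16–23 yr: 320 × 56 = 17,920
  24+ yr: 340 × 33 = 11,220
Adjusted estimate = 67,780 / 1,140 = 59.4561 → 59.5.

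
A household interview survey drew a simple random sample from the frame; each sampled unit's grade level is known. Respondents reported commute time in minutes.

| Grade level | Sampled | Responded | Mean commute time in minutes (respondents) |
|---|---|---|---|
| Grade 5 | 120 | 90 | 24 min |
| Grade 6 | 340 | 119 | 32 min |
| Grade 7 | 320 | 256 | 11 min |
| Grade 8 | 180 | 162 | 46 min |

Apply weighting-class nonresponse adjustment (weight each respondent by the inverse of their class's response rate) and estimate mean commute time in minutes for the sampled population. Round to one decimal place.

Class response rates: Grade 5 90/120 = 75%, Grade 6 119/340 = 35%, Grade 7 256/320 = 80%, Grade 8 162/180 = 90%.
Each respondent's weight = sampled/responded in their class; summing within a class gives n_sampled, so:
  Grade 5: 120 × 24 = 2880
  Grade 6: 340 × 32 = 10,880
  Grade 7: 320 × 11 = 3520
  Grade 8: 180 × 46 = 8280
Adjusted estimate = 25,560 / 960 = 26.625 → 26.6.

26.6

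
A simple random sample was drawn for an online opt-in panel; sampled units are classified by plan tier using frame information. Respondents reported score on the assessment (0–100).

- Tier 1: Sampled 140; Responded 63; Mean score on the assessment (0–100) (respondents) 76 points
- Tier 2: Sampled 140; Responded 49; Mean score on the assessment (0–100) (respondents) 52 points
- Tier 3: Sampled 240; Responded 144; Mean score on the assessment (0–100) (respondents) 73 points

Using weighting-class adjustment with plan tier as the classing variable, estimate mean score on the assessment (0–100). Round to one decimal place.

68.2

Class response rates: Tier 1 63/140 = 45%, Tier 2 49/140 = 35%, Tier 3 144/240 = 60%.
Inverse-response-rate weighting restores each class to its sampled count, so class totals weight by n_sampled:
  Tier 1: 140 × 76 = 10,640
  Tier 2: 140 × 52 = 7280
  Tier 3: 240 × 73 = 17,520
Adjusted estimate = 35,440 / 520 = 68.1538 → 68.2.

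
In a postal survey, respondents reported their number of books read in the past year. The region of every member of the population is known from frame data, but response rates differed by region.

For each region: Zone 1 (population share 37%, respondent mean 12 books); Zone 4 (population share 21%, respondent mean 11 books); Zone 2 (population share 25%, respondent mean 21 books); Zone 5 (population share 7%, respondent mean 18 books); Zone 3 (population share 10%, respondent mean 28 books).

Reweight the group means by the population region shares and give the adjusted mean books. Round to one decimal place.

Reweight to the known region distribution:
  Zone 1: 0.37 × 12 = 4.44
  Zone 4: 0.21 × 11 = 2.31
  Zone 2: 0.25 × 21 = 5.25
  Zone 5: 0.07 × 18 = 1.26
  Zone 3: 0.1 × 28 = 2.8
Post-stratified estimate = 16.06 → 16.1.

16.1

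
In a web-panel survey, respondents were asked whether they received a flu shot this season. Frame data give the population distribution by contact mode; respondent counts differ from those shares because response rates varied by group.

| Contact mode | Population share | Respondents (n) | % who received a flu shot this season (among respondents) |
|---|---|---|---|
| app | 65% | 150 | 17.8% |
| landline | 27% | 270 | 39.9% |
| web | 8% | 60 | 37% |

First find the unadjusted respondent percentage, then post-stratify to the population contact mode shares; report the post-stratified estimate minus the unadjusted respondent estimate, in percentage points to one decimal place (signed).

-7.3 percentage points

Unadjusted (pooled respondent) estimate weights by respondent counts:
  (150/480)×17.8 + (270/480)×39.9 + (60/480)×37 = 32.6313%
Post-stratified estimate weights by population shares:
  0.65×17.8 + 0.27×39.9 + 0.08×37 = 25.303%
Difference = 25.303 − 32.6313 = -7.3283 pp.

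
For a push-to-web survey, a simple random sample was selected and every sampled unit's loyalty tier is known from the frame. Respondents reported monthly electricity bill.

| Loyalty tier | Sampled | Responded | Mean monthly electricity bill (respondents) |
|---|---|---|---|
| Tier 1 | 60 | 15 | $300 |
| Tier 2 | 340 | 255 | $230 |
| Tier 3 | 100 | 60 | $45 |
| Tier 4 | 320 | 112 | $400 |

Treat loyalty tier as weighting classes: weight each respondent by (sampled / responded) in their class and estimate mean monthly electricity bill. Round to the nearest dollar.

Class response rates: Tier 1 15/60 = 25%, Tier 2 255/340 = 75%, Tier 3 60/100 = 60%, Tier 4 112/320 = 35%.
Inverse-response-rate weighting restores each class to its sampled count, so class totals weight by n_sampled:
  Tier 1: 60 × 300 = 18,000
  Tier 2: 340 × 230 = 78,200
  Tier 3: 100 × 45 = 4500
  Tier 4: 320 × 400 = 128,000
Adjusted estimate = 228,700 / 820 = 278.902 → $279.

$279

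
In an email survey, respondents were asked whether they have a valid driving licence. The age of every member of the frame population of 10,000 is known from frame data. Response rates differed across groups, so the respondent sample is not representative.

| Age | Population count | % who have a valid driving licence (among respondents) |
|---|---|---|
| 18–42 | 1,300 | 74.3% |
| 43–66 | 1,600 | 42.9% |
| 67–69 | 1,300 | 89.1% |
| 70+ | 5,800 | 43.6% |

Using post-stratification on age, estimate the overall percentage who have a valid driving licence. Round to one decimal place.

53.4%

Reweight to the known age distribution:
  18–42: (1,300/10,000) × 74.3 = 9.659
  43–66: (1,600/10,000) × 42.9 = 6.864
  67–69: (1,300/10,000) × 89.1 = 11.583
  70+: (5,800/10,000) × 43.6 = 25.288
Post-stratified estimate = 53.394 → 53.4%.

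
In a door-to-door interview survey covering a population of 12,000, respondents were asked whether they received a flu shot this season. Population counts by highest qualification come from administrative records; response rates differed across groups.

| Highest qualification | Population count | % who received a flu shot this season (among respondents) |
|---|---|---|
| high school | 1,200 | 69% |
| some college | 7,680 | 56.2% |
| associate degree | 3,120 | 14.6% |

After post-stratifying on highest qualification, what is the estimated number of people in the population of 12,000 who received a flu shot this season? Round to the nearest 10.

5,600

Apply each group's respondent rate to its population count:
  high school: 1,200 × 69% = 828
  some college: 7,680 × 56.2% = 4316.16
  associate degree: 3,120 × 14.6% = 455.52
Estimated total = 5599.68 → 5,600.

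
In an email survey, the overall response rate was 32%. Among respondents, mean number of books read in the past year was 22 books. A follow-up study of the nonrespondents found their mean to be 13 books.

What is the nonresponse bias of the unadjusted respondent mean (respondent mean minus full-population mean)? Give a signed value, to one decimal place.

Nonresponse fraction = 1 − 0.32 = 0.68.
Bias = (nonresponse fraction) × (respondent mean − nonrespondent mean)
     = 0.68 × (22 − 13) = 0.68 × 9 = 6.12.

+6.1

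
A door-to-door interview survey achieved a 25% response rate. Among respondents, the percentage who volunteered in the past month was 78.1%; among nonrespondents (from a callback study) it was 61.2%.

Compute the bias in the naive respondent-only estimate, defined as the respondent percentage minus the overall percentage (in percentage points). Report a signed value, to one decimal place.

+12.7 percentage points

Nonresponse fraction = 1 − 0.25 = 0.75.
Bias = (nonresponse fraction) × (respondent percentage − nonrespondent percentage)
     = 0.75 × (78.1 − 61.2) = 0.75 × 16.9 = 12.675.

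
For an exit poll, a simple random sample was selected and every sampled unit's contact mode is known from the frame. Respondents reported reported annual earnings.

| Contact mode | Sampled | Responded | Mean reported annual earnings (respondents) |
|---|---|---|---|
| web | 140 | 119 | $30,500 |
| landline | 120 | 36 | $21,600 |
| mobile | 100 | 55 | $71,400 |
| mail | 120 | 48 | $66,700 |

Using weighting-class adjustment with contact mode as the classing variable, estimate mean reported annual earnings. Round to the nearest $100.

$45,800

Class response rates: web 119/140 = 85%, landline 36/120 = 30%, mobile 55/100 = 55%, mail 48/120 = 40%.
Inverse-response-rate weighting restores each class to its sampled count, so class totals weight by n_sampled:
  web: 140 × 30,500 = 4,270,000
  landline: 120 × 21,600 = 2,592,000
  mobile: 100 × 71,400 = 7,140,000
  mail: 120 × 66,700 = 8,004,000
Adjusted estimate = 22,006,000 / 480 = 45845.8 → $45,800.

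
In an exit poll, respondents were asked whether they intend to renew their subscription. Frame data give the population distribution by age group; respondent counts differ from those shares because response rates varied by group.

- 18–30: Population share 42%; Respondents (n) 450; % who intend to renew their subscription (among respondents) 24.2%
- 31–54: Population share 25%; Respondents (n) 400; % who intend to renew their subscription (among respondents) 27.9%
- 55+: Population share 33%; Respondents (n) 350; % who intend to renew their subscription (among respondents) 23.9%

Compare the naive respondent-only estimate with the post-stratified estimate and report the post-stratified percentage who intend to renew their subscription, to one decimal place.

Unadjusted (pooled respondent) estimate weights by respondent counts:
  (450/1200)×24.2 + (400/1200)×27.9 + (350/1200)×23.9 = 25.3458%
Post-stratified estimate weights by population shares:
  0.42×24.2 + 0.25×27.9 + 0.33×23.9 = 25.026%

25.0%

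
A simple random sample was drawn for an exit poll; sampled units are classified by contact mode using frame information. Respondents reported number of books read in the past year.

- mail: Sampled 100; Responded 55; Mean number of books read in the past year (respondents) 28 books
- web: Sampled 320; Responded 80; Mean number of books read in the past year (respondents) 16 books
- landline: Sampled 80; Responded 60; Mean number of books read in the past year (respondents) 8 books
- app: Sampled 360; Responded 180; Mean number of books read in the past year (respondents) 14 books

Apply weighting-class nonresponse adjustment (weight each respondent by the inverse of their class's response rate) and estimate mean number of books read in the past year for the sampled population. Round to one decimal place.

Response rates by class: mail 55/100 = 55%, web 80/320 = 25%, landline 60/80 = 75%, app 180/360 = 50%.
Weighting each respondent by the inverse class response rate inflates each class back to its sampled size, so the class weight is n_sampled:
  mail: 100 × 28 = 2800
  web: 320 × 16 = 5120
  landline: 80 × 8 = 640
  app: 360 × 14 = 5040
Adjusted estimate = 13,600 / 860 = 15.814 → 15.8.

15.8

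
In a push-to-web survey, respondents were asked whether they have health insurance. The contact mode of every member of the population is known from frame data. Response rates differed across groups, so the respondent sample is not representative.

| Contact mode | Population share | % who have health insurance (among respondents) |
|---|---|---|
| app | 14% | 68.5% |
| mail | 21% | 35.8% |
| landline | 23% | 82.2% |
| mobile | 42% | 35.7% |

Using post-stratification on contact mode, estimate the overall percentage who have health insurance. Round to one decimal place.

51.0%

Weight each group's respondent value by its population share:
  app: 0.14 × 68.5 = 9.59
  mail: 0.21 × 35.8 = 7.518
  landline: 0.23 × 82.2 = 18.906
  mobile: 0.42 × 35.7 = 14.994
Post-stratified estimate = 51.008 → 51.0%.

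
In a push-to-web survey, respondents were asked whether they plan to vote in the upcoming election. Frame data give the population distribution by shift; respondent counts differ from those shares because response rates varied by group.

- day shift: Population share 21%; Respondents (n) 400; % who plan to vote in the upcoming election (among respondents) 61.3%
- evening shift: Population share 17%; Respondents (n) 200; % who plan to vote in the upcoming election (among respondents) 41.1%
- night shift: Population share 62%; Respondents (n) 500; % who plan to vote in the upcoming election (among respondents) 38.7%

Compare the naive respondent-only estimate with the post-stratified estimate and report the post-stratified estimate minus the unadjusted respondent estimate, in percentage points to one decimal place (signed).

Unadjusted (pooled respondent) estimate weights by respondent counts:
  (400/1100)×61.3 + (200/1100)×41.1 + (500/1100)×38.7 = 47.3545%
Reweighting by population shift shares:
  0.21×61.3 + 0.17×41.1 + 0.62×38.7 = 43.854%
Difference = 43.854 − 47.3545 = -3.5005 pp.

-3.5 percentage points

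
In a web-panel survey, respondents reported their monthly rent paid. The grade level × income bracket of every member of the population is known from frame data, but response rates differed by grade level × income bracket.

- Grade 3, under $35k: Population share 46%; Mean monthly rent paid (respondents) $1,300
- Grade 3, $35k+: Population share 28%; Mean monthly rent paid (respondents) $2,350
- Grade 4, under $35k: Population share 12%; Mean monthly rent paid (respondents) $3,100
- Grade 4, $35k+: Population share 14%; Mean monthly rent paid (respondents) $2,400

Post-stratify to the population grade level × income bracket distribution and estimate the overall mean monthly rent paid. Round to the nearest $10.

$1,960

Post-stratification weights by population share, not respondent share:
  Grade 3, under $35k: 0.46 × 1300 = 598
  Grade 3, $35k+: 0.28 × 2350 = 658
  Grade 4, under $35k: 0.12 × 3100 = 372
  Grade 4, $35k+: 0.14 × 2400 = 336
Post-stratified estimate = 1964 → $1,960.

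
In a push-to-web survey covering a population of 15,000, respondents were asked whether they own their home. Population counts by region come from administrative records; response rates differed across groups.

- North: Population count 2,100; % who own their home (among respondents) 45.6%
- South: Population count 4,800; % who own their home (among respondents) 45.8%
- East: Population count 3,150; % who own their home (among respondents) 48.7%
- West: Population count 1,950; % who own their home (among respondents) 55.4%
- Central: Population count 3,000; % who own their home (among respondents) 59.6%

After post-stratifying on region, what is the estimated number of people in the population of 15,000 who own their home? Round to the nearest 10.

7,560

Apply each group's respondent rate to its population count:
  North: 2,100 × 45.6% = 957.6
  South: 4,800 × 45.8% = 2198.4
  East: 3,150 × 48.7% = 1534.05
  West: 1,950 × 55.4% = 1080.3
  Central: 3,000 × 59.6% = 1788
Estimated total = 7558.35 → 7,560.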